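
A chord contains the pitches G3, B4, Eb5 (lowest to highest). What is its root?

The distinct letter names are G, B, Eb. Arranged as a stack of thirds they read Eb–G–B, so Eb is the root (an Eb augmented triad).

Eb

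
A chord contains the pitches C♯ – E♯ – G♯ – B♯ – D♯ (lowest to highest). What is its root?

C#, E#, G#, B#, D# are the tones of a C# major ninth chord (C#–E#–G#–B#–D#), making C# the root.

C#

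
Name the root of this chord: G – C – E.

Reordering G, C, E into stacked thirds gives C–E–G; the bottom of that stack, C, is the root.

C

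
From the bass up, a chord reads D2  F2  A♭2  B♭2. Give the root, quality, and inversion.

Bb dominant seventh, first inversion

The pitch classes D, F, Ab, Bb arrange in thirds as Bb–D–F–Ab: a Bb dominant seventh chord.
D is the third of Bb dominant seventh; third in the bass means first inversion (figured bass 6/5).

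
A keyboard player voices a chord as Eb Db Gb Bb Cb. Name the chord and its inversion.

Reducing to letter names: Eb, Db, Gb, Bb, Cb. These stack in thirds as Cb–Eb–Gb–Bb–Db — a Cb major ninth chord.
With the third (Eb) in the bass, the chord is in first inversion.

Cb major ninth, first inversion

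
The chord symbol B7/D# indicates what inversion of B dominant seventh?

B7/D# means B dominant seventh with D# in the bass. D# is the third of B dominant seventh (B–D#–F#–A), so this is first inversion.

first inversion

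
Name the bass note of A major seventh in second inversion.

E

In second inversion the fifth is lowest. For A major seventh (A–C#–E–G#) that is E.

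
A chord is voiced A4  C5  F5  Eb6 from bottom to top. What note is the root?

Reordering A, C, F, Eb into stacked thirds gives F–A–C–Eb; the bottom of that stack, F, is the root.

F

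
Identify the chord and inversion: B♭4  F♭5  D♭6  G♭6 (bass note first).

Gb dominant seventh, first inversion

Reducing to letter names: Bb, Fb, Db, Gb. These stack in thirds as Gb–Bb–Db–Fb — a Gb dominant seventh chord.
The lowest note is Bb, the third of the chord, so this is first inversion (figured bass 6/5).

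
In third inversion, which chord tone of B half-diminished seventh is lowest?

A

B half-diminished seventh is B–D–F–A. Third inversion places the seventh in the bass: A.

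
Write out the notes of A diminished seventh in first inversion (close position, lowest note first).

C, Eb, Gb, A

A diminished seventh is A–C–Eb–Gb. First inversion puts the third (C) in the bass, with the remaining tones above: C, Eb, Gb, A.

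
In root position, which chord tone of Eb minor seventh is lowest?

Eb

The root of Eb minor seventh (Eb–Gb–Bb–Db) is Eb; that is the bass in root position.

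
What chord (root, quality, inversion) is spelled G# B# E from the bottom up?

Reducing to letter names: G#, B#, E. These stack in thirds as E–G#–B# — an E augmented triad.
With the third (G#) in the bass, the chord is in first inversion (figured bass 6).

E augmented, first inversion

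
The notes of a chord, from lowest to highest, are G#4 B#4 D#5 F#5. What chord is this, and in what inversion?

Reducing to letter names: G#, B#, D#, F#. These stack in thirds as G#–B#–D#–F# — a G# dominant seventh chord.
The lowest note is G#, the root of the chord, so this is root position (figured bass 7).

G# dominant seventh, root position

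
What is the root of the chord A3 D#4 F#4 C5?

Reordering A, D#, F#, C into stacked thirds gives D#–F#–A–C; the bottom of that stack, D#, is the root.

D#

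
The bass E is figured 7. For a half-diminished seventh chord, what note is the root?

The figures 7 mean the root of the chord is in the bass. If E is the root of a half-diminished seventh chord, the root is E (chord tones E–G–Bb–D).

E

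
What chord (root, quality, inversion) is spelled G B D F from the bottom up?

The distinct note names are G, B, D, F. Stacked in thirds they read G–B–D–F, which is a dominant seventh chord on G.
With the root (G) in the bass, the chord is in root position (figured bass 7).

G dominant seventh, root position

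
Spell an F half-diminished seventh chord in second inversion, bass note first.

F half-diminished seventh is F–Ab–Cb–Eb. Second inversion puts the fifth (Cb) in the bass, with the remaining tones above: Cb, Eb, F, Ab.

Cb, Eb, F, Ab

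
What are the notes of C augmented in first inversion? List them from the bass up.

The chord tones are C–E–G#. With the third (E) lowest for first inversion: E, G#, C.

E, G#, C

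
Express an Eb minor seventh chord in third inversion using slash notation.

Ebm7/Db

Third inversion of Eb minor seventh has the seventh (Db) in the bass. As a slash chord: Ebm7/Db.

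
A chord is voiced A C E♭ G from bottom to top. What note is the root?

A

The distinct letter names are A, C, Eb, G. Arranged as a stack of thirds they read A–C–Eb–G, so A is the root (an A half-diminished seventh chord).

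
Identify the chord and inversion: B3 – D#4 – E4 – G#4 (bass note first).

Reducing to letter names: B, D#, E, G#. These stack in thirds as E–G#–B–D# — an E major seventh chord.
B is the fifth of E major seventh; fifth in the bass means second inversion (figured bass 4/3).

E major seventh, second inversion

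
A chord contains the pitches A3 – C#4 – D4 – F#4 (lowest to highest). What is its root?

D

The distinct letter names are A, C#, D, F#. Arranged as a stack of thirds they read D–F#–A–C#, so D is the root (a D major seventh chord).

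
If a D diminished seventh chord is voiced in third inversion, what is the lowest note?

D diminished seventh is D–F–Ab–Cb. Third inversion places the seventh in the bass: Cb.

Cb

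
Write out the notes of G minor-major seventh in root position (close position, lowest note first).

G, Bb, D, F#

The chord tones are G–Bb–D–F#. With the root (G) lowest for root position: G, Bb, D, F#.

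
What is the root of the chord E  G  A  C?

Reordering E, G, A, C into stacked thirds gives A–C–E–G; the bottom of that stack, A, is the root.

A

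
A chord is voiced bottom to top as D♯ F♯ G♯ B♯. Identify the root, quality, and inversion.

The distinct note names are D#, F#, G#, B#. Stacked in thirds they read G#–B#–D#–F#, which is a dominant seventh chord on G#.
With the fifth (D#) in the bass, the chord is in second inversion (figured bass 4/3).

G# dominant seventh, second inversion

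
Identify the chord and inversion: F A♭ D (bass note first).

Reducing to letter names: F, Ab, D. These stack in thirds as D–F–Ab — a D diminished triad.
With the third (F) in the bass, the chord is in first inversion (figured bass 6).

D diminished, first inversion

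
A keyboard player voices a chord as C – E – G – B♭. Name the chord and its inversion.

Reducing to letter names: C, E, G, Bb. These stack in thirds as C–E–G–Bb — a C dominant seventh chord.
C is the root of C dominant seventh; root in the bass means root position (figured bass 7).

C dominant seventh, root position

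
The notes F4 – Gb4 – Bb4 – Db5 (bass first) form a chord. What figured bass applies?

The notes F, Gb, Bb, Db stack in thirds as Gb–Bb–Db–F — a Gb major seventh chord. The bass F is the seventh, so this is third inversion: figured 4/2.

4/2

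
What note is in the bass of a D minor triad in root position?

D

D minor is D–F–A. Root position places the root in the bass: D.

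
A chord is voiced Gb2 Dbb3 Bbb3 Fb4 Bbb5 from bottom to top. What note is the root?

Gb

Reordering Gb, Dbb, Bbb, Fb into stacked thirds gives Gb–Bbb–Dbb–Fb; the bottom of that stack, Gb, is the root.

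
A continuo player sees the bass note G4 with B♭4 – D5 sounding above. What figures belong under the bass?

5/3

The notes G, Bb, D stack in thirds as G–Bb–D — a G minor triad. The bass G is the root, so this is root position: figured 5/3.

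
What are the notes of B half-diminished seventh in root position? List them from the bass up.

B half-diminished seventh is B–D–F–A. Root position puts the root (B) in the bass, with the remaining tones above: B, D, F, A.

B, D, F, A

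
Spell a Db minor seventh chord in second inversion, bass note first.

Ab, Cb, Db, Fb

Db minor seventh is Db–Fb–Ab–Cb. Second inversion puts the fifth (Ab) in the bass, with the remaining tones above: Ab, Cb, Db, Fb.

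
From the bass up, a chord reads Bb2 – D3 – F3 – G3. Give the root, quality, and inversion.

G minor seventh, first inversion

The distinct note names are Bb, D, F, G. Stacked in thirds they read G–Bb–D–F, which is a minor seventh chord on G.
Bb is the third of G minor seventh; third in the bass means first inversion (figured bass 6/5).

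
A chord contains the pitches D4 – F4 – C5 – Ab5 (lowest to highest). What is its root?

D, F, C, Ab are the tones of a D half-diminished seventh chord (D–F–Ab–C), making D the root.

D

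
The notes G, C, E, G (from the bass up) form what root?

G, C, E are the tones of a C major triad (C–E–G), making C the root.

C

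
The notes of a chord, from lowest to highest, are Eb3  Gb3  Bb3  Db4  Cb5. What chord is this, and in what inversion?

Cb major ninth, first inversion

The pitch classes Eb, Gb, Bb, Db, Cb arrange in thirds as Cb–Eb–Gb–Bb–Db: a Cb major ninth chord.
With the third (Eb) in the bass, the chord is in first inversion.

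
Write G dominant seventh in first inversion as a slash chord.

First inversion of G dominant seventh has the third (B) in the bass. As a slash chord: G7/B.

G7/B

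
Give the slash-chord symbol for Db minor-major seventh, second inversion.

Dbm(maj7)/Ab

Second inversion of Db minor-major seventh has the fifth (Ab) in the bass. As a slash chord: Dbm(maj7)/Ab.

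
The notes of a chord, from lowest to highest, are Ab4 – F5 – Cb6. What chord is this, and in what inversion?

Reducing to letter names: Ab, F, Cb. These stack in thirds as F–Ab–Cb — an F diminished triad.
Ab is the third of F diminished; third in the bass means first inversion (figured bass 6).

F diminished, first inversion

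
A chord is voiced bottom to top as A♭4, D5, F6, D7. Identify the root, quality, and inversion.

D diminished, second inversion

Reducing to letter names: Ab, D, F. These stack in thirds as D–F–Ab — a D diminished triad.
Ab is the fifth of D diminished; fifth in the bass means second inversion (figured bass 6/4).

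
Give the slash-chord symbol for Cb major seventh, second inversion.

Cbmaj7/Gb

Second inversion of Cb major seventh has the fifth (Gb) in the bass. As a slash chord: Cbmaj7/Gb.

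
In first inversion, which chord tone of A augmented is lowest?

C#

A augmented is A–C#–E#. First inversion places the third in the bass: C#.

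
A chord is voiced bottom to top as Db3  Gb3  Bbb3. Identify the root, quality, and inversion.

The distinct note names are Db, Gb, Bbb. Stacked in thirds they read Gb–Bbb–Db, which is a minor triad on Gb.
Db is the fifth of Gb minor; fifth in the bass means second inversion (figured bass 6/4).

Gb minor, second inversion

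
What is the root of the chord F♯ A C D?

Reordering F#, A, C, D into stacked thirds gives D–F#–A–C; the bottom of that stack, D, is the root.

D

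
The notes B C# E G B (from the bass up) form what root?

C#

Reordering B, C#, E, G into stacked thirds gives C#–E–G–B; the bottom of that stack, C#, is the root.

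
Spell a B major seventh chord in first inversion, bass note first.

D#, F#, A#, B

The chord tones are B–D#–F#–A#. With the third (D#) lowest for first inversion: D#, F#, A#, B.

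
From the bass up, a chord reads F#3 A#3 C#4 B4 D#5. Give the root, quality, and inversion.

Reducing to letter names: F#, A#, C#, B, D#. These stack in thirds as B–D#–F#–A#–C# — a B major ninth chord.
With the fifth (F#) in the bass, the chord is in second inversion.

B major ninth, second inversion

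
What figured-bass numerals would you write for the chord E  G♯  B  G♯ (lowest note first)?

5/3

The notes E, G#, B stack in thirds as E–G#–B — an E major triad. The bass E is the root, so this is root position: figured 5/3.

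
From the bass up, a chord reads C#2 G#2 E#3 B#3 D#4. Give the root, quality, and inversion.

C# major ninth, root position

Reducing to letter names: C#, G#, E#, B#, D#. These stack in thirds as C#–E#–G#–B#–D# — a C# major ninth chord.
The lowest note is C#, the root of the chord, so this is root position.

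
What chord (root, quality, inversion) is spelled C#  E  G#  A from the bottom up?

Reducing to letter names: C#, E, G#, A. These stack in thirds as A–C#–E–G# — an A major seventh chord.
C# is the third of A major seventh; third in the bass means first inversion (figured bass 6/5).

A major seventh, first inversion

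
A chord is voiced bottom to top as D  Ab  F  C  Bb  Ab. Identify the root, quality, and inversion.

The distinct note names are D, Ab, F, C, Bb. Stacked in thirds they read Bb–D–F–Ab–C, which is a dominant ninth chord on Bb.
The lowest note is D, the third of the chord, so this is first inversion.

Bb dominant ninth, first inversion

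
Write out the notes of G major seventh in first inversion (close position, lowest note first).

B, D, F#, G

The chord tones are G–B–D–F#. With the third (B) lowest for first inversion: B, D, F#, G.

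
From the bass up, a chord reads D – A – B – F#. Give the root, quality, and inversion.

B minor seventh, first inversion

The distinct note names are D, A, B, F#. Stacked in thirds they read B–D–F#–A, which is a minor seventh chord on B.
The lowest note is D, the third of the chord, so this is first inversion (figured bass 6/5).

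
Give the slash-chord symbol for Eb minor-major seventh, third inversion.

Ebm(maj7)/D

Third inversion of Eb minor-major seventh has the seventh (D) in the bass. As a slash chord: Ebm(maj7)/D.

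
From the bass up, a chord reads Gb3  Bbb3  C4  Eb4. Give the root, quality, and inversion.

Reducing to letter names: Gb, Bbb, C, Eb. These stack in thirds as C–Eb–Gb–Bbb — a C diminished seventh chord.
The lowest note is Gb, the fifth of the chord, so this is second inversion (figured bass 4/3).

C diminished seventh, second inversion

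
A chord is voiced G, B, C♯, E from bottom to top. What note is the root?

G, B, C#, E are the tones of a C# half-diminished seventh chord (C#–E–G–B), making C# the root.

C#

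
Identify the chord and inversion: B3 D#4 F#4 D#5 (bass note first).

The distinct note names are B, D#, F#. Stacked in thirds they read B–D#–F#, which is a major triad on B.
The lowest note is B, the root of the chord, so this is root position (figured bass 5/3).

B major, root position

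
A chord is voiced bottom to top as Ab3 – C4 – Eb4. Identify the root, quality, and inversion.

Ab major, root position

Reducing to letter names: Ab, C, Eb. These stack in thirds as Ab–C–Eb — an Ab major triad.
Ab is the root of Ab major; root in the bass means root position (figured bass 5/3).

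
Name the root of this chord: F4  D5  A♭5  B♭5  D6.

F, D, Ab, Bb are the tones of a Bb dominant seventh chord (Bb–D–F–Ab), making Bb the root.

Bb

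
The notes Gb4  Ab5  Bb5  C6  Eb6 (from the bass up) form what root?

The distinct letter names are Gb, Ab, Bb, C, Eb. Arranged as a stack of thirds they read Ab–C–Eb–Gb–Bb, so Ab is the root (an Ab dominant ninth chord).

Ab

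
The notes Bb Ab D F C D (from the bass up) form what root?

Bb

Bb, Ab, D, F, C are the tones of a Bb dominant ninth chord (Bb–D–F–Ab–C), making Bb the root.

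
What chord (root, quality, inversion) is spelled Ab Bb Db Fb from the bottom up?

Bb half-diminished seventh, third inversion

The distinct note names are Ab, Bb, Db, Fb. Stacked in thirds they read Bb–Db–Fb–Ab, which is a half-diminished seventh chord on Bb.
Ab is the seventh of Bb half-diminished seventh; seventh in the bass means third inversion (figured bass 4/2).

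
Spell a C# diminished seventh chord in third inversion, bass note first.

Bb, C#, E, G

Spelling C# diminished seventh: C#–E–G–Bb. In third inversion the seventh is bass, giving Bb, C#, E, G from the bottom.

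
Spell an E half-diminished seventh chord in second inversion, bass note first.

Bb, D, E, G

E half-diminished seventh is E–G–Bb–D. Second inversion puts the fifth (Bb) in the bass, with the remaining tones above: Bb, D, E, G.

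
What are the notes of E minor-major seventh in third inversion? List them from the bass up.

E minor-major seventh is E–G–B–D#. Third inversion puts the seventh (D#) in the bass, with the remaining tones above: D#, E, G, B.

D#, E, G, B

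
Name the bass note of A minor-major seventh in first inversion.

The third of A minor-major seventh (A–C–E–G#) is C; that is the bass in first inversion.

C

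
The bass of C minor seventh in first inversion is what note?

The third of C minor seventh (C–Eb–G–Bb) is Eb; that is the bass in first inversion.

Eb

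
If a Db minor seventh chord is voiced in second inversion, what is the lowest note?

Db minor seventh is Db–Fb–Ab–Cb. Second inversion places the fifth in the bass: Ab.

Ab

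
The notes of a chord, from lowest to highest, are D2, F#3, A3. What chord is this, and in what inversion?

The pitch classes D, F#, A arrange in thirds as D–F#–A: a D major triad.
The lowest note is D, the root of the chord, so this is root position (figured bass 5/3).

D major, root position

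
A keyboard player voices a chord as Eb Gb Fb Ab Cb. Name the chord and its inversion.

The distinct note names are Eb, Gb, Fb, Ab, Cb. Stacked in thirds they read Fb–Ab–Cb–Eb–Gb, which is a major ninth chord on Fb.
The lowest note is Eb, the seventh of the chord, so this is third inversion.

Fb major ninth, third inversion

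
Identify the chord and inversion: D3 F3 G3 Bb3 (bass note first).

G minor seventh, second inversion

Reducing to letter names: D, F, G, Bb. These stack in thirds as G–Bb–D–F — a G minor seventh chord.
The lowest note is D, the fifth of the chord, so this is second inversion (figured bass 4/3).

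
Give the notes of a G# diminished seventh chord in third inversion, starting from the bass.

F, G#, B, D

Spelling G# diminished seventh: G#–B–D–F. In third inversion the seventh is bass, giving F, G#, B, D from the bottom.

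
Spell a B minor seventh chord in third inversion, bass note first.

A, B, D, F#

The chord tones are B–D–F#–A. With the seventh (A) lowest for third inversion: A, B, D, F#.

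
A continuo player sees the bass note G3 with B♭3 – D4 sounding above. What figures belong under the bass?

5/3

The notes G, Bb, D stack in thirds as G–Bb–D — a G minor triad. The bass G is the root, so this is root position: figured 5/3.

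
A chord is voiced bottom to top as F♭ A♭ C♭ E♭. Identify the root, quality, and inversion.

Fb major seventh, root position

Reducing to letter names: Fb, Ab, Cb, Eb. These stack in thirds as Fb–Ab–Cb–Eb — an Fb major seventh chord.
The lowest note is Fb, the root of the chord, so this is root position (figured bass 7).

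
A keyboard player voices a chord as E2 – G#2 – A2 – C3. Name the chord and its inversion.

A minor-major seventh, second inversion

The pitch classes E, G#, A, C arrange in thirds as A–C–E–G#: an A minor-major seventh chord.
The lowest note is E, the fifth of the chord, so this is second inversion (figured bass 4/3).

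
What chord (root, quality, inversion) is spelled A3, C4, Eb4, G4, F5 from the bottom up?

The distinct note names are A, C, Eb, G, F. Stacked in thirds they read F–A–C–Eb–G, which is a dominant ninth chord on F.
A is the third of F dominant ninth; third in the bass means first inversion.

F dominant ninth, first inversion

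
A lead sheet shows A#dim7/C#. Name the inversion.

A#dim7/C# means A# diminished seventh with C# in the bass. C# is the third of A# diminished seventh (A#–C#–E–G), so this is first inversion.

first inversion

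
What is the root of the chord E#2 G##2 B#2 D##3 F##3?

E#

The distinct letter names are E#, G##, B#, D##, F##. Arranged as a stack of thirds they read E#–G##–B#–D##–F##, so E# is the root (an E# major ninth chord).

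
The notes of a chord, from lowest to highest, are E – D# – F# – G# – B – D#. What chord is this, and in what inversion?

The distinct note names are E, D#, F#, G#, B. Stacked in thirds they read E–G#–B–D#–F#, which is a major ninth chord on E.
With the root (E) in the bass, the chord is in root position.

E major ninth, root position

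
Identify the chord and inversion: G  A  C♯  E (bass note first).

Reducing to letter names: G, A, C#, E. These stack in thirds as A–C#–E–G — an A dominant seventh chord.
The lowest note is G, the seventh of the chord, so this is third inversion (figured bass 4/2).

A dominant seventh, third inversion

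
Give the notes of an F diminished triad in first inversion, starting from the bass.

Ab, Cb, F

The chord tones are F–Ab–Cb. With the third (Ab) lowest for first inversion: Ab, Cb, F.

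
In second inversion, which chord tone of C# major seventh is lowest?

In second inversion the fifth is lowest. For C# major seventh (C#–E#–G#–B#) that is G#.

G#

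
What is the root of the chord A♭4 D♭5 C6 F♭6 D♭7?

The distinct letter names are Ab, Db, C, Fb. Arranged as a stack of thirds they read Db–Fb–Ab–C, so Db is the root (a Db minor-major seventh chord).

Db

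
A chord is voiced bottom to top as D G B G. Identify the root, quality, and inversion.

Reducing to letter names: D, G, B. These stack in thirds as G–B–D — a G major triad.
The lowest note is D, the fifth of the chord, so this is second inversion (figured bass 6/4).

G major, second inversion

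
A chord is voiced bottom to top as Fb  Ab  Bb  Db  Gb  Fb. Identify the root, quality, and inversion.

Gb dominant ninth, third inversion

The distinct note names are Fb, Ab, Bb, Db, Gb. Stacked in thirds they read Gb–Bb–Db–Fb–Ab, which is a dominant ninth chord on Gb.
The lowest note is Fb, the seventh of the chord, so this is third inversion.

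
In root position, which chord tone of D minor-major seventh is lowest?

D minor-major seventh is D–F–A–C#. Root position places the root in the bass: D.

D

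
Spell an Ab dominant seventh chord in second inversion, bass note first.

Eb, Gb, Ab, C

Ab dominant seventh is Ab–C–Eb–Gb. Second inversion puts the fifth (Eb) in the bass, with the remaining tones above: Eb, Gb, Ab, C.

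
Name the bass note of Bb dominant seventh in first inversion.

Bb dominant seventh is Bb–D–F–Ab. First inversion places the third in the bass: D.

D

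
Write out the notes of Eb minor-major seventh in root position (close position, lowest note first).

Eb minor-major seventh is Eb–Gb–Bb–D. Root position puts the root (Eb) in the bass, with the remaining tones above: Eb, Gb, Bb, D.

Eb, Gb, Bb, D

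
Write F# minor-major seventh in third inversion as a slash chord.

Third inversion of F# minor-major seventh has the seventh (E#) in the bass. As a slash chord: F#m(maj7)/E#.

F#m(maj7)/E#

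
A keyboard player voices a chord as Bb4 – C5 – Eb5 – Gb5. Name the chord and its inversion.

The distinct note names are Bb, C, Eb, Gb. Stacked in thirds they read C–Eb–Gb–Bb, which is a half-diminished seventh chord on C.
With the seventh (Bb) in the bass, the chord is in third inversion (figured bass 4/2).

C half-diminished seventh, third inversion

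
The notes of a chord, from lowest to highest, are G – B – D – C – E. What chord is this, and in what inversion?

The distinct note names are G, B, D, C, E. Stacked in thirds they read C–E–G–B–D, which is a major ninth chord on C.
The lowest note is G, the fifth of the chord, so this is second inversion.

C major ninth, second inversion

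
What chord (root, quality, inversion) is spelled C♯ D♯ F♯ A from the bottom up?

D# half-diminished seventh, third inversion

The distinct note names are C#, D#, F#, A. Stacked in thirds they read D#–F#–A–C#, which is a half-diminished seventh chord on D#.
C# is the seventh of D# half-diminished seventh; seventh in the bass means third inversion (figured bass 4/2).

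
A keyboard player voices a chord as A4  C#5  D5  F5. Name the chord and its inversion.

The distinct note names are A, C#, D, F. Stacked in thirds they read D–F–A–C#, which is a minor-major seventh chord on D.
A is the fifth of D minor-major seventh; fifth in the bass means second inversion (figured bass 4/3).

D minor-major seventh, second inversion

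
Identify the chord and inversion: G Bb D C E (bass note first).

The distinct note names are G, Bb, D, C, E. Stacked in thirds they read C–E–G–Bb–D, which is a dominant ninth chord on C.
The lowest note is G, the fifth of the chord, so this is second inversion.

C dominant ninth, second inversion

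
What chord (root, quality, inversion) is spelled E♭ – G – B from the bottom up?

Eb augmented, root position

Reducing to letter names: Eb, G, B. These stack in thirds as Eb–G–B — an Eb augmented triad.
With the root (Eb) in the bass, the chord is in root position (figured bass 5/3).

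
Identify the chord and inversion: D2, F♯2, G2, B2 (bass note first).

The pitch classes D, F#, G, B arrange in thirds as G–B–D–F#: a G major seventh chord.
D is the fifth of G major seventh; fifth in the bass means second inversion (figured bass 4/3).

G major seventh, second inversion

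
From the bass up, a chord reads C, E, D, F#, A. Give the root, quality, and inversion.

D dominant ninth, third inversion

The distinct note names are C, E, D, F#, A. Stacked in thirds they read D–F#–A–C–E, which is a dominant ninth chord on D.
With the seventh (C) in the bass, the chord is in third inversion.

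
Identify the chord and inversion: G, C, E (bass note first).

The pitch classes G, C, E arrange in thirds as C–E–G: a C major triad.
G is the fifth of C major; fifth in the bass means second inversion (figured bass 6/4).

C major, second inversion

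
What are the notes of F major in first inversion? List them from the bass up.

A, C, F

Spelling F major: F–A–C. In first inversion the third is bass, giving A, C, F from the bottom.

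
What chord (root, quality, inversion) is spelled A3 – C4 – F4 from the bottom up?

F major, first inversion

The pitch classes A, C, F arrange in thirds as F–A–C: an F major triad.
The lowest note is A, the third of the chord, so this is first inversion (figured bass 6).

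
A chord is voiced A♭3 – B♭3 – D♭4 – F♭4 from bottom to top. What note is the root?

Reordering Ab, Bb, Db, Fb into stacked thirds gives Bb–Db–Fb–Ab; the bottom of that stack, Bb, is the root.

Bb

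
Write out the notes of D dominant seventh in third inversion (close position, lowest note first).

C, D, F#, A

D dominant seventh is D–F#–A–C. Third inversion puts the seventh (C) in the bass, with the remaining tones above: C, D, F#, A.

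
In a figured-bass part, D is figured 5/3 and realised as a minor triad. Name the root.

D

The figures 5/3 mean the root of the chord is in the bass. If D is the root of a minor triad, the root is D (chord tones D–F–A).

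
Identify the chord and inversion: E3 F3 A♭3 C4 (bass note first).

Reducing to letter names: E, F, Ab, C. These stack in thirds as F–Ab–C–E — an F minor-major seventh chord.
With the seventh (E) in the bass, the chord is in third inversion (figured bass 4/2).

F minor-major seventh, third inversion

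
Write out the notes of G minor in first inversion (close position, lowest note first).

Spelling G minor: G–Bb–D. In first inversion the third is bass, giving Bb, D, G from the bottom.

Bb, D, G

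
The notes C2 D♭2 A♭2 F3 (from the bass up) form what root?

Db

C, Db, Ab, F are the tones of a Db major seventh chord (Db–F–Ab–C), making Db the root.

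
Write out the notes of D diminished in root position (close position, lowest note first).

The chord tones are D–F–Ab. With the root (D) lowest for root position: D, F, Ab.

D, F, Ab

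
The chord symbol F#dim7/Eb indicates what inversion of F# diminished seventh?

F#dim7/Eb means F# diminished seventh with Eb in the bass. Eb is the seventh of F# diminished seventh (F#–A–C–Eb), so this is third inversion.

third inversion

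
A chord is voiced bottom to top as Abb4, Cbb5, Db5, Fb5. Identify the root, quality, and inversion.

The distinct note names are Abb, Cbb, Db, Fb. Stacked in thirds they read Db–Fb–Abb–Cbb, which is a diminished seventh chord on Db.
With the fifth (Abb) in the bass, the chord is in second inversion (figured bass 4/3).

Db diminished seventh, second inversion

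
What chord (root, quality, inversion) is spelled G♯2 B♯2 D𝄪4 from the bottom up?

G# augmented, root position

The distinct note names are G#, B#, D##. Stacked in thirds they read G#–B#–D##, which is an augmented triad on G#.
G# is the root of G# augmented; root in the bass means root position (figured bass 5/3).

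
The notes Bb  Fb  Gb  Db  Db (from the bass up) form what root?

Gb

The distinct letter names are Bb, Fb, Gb, Db. Arranged as a stack of thirds they read Gb–Bb–Db–Fb, so Gb is the root (a Gb dominant seventh chord).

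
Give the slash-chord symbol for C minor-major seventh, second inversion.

Cm(maj7)/G

Second inversion of C minor-major seventh has the fifth (G) in the bass. As a slash chord: Cm(maj7)/G.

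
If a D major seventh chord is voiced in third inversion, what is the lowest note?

C#

In third inversion the seventh is lowest. For D major seventh (D–F#–A–C#) that is C#.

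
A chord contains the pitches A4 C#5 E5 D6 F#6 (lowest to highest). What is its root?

D

Reordering A, C#, E, D, F# into stacked thirds gives D–F#–A–C#–E; the bottom of that stack, D, is the root.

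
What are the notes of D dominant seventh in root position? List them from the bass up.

Spelling D dominant seventh: D–F#–A–C. In root position the root is bass, giving D, F#, A, C from the bottom.

D, F#, A, C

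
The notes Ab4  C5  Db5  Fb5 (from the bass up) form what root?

Db

Reordering Ab, C, Db, Fb into stacked thirds gives Db–Fb–Ab–C; the bottom of that stack, Db, is the root.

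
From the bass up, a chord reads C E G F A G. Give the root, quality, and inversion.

F major ninth, second inversion

The pitch classes C, E, G, F, A arrange in thirds as F–A–C–E–G: an F major ninth chord.
C is the fifth of F major ninth; fifth in the bass means second inversion.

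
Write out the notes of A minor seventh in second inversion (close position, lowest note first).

E, G, A, C

Spelling A minor seventh: A–C–E–G. In second inversion the fifth is bass, giving E, G, A, C from the bottom.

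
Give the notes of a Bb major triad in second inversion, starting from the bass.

Bb major is Bb–D–F. Second inversion puts the fifth (F) in the bass, with the remaining tones above: F, Bb, D.

F, Bb, D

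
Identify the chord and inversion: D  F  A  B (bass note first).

The pitch classes D, F, A, B arrange in thirds as B–D–F–A: a B half-diminished seventh chord.
The lowest note is D, the third of the chord, so this is first inversion (figured bass 6/5).

B half-diminished seventh, first inversion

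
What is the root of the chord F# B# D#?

F#, B#, D# are the tones of a B# diminished triad (B#–D#–F#), making B# the root.

B#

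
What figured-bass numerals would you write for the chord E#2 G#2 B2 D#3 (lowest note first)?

7

The notes E#, G#, B, D# stack in thirds as E#–G#–B–D# — an E# half-diminished seventh chord. The bass E# is the root, so this is root position: figured 7.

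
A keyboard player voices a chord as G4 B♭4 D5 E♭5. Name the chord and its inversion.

Reducing to letter names: G, Bb, D, Eb. These stack in thirds as Eb–G–Bb–D — an Eb major seventh chord.
With the third (G) in the bass, the chord is in first inversion (figured bass 6/5).

Eb major seventh, first inversion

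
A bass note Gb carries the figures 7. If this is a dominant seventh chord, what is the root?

Gb

The figures 7 mean the root of the chord is in the bass. If Gb is the root of a dominant seventh chord, the root is Gb (chord tones Gb–Bb–Db–Fb).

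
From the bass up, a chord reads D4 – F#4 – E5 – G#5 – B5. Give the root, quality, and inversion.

The distinct note names are D, F#, E, G#, B. Stacked in thirds they read E–G#–B–D–F#, which is a dominant ninth chord on E.
The lowest note is D, the seventh of the chord, so this is third inversion.

E dominant ninth, third inversion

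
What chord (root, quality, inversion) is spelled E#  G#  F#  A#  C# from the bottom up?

The distinct note names are E#, G#, F#, A#, C#. Stacked in thirds they read F#–A#–C#–E#–G#, which is a major ninth chord on F#.
The lowest note is E#, the seventh of the chord, so this is third inversion.

F# major ninth, third inversion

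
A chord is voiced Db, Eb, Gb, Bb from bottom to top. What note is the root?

Eb

Reordering Db, Eb, Gb, Bb into stacked thirds gives Eb–Gb–Bb–Db; the bottom of that stack, Eb, is the root.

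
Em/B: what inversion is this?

Em/B means E minor with B in the bass. B is the fifth of E minor (E–G–B), so this is second inversion.

second inversion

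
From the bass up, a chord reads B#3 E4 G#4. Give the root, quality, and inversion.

E augmented, second inversion

The distinct note names are B#, E, G#. Stacked in thirds they read E–G#–B#, which is an augmented triad on E.
The lowest note is B#, the fifth of the chord, so this is second inversion (figured bass 6/4).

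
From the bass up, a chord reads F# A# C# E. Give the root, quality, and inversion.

Reducing to letter names: F#, A#, C#, E. These stack in thirds as F#–A#–C#–E — an F# dominant seventh chord.
The lowest note is F#, the root of the chord, so this is root position (figured bass 7).

F# dominant seventh, root position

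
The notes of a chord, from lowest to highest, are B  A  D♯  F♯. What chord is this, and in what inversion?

B dominant seventh, root position

Reducing to letter names: B, A, D#, F#. These stack in thirds as B–D#–F#–A — a B dominant seventh chord.
B is the root of B dominant seventh; root in the bass means root position (figured bass 7).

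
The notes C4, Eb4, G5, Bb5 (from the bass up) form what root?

The distinct letter names are C, Eb, G, Bb. Arranged as a stack of thirds they read C–Eb–G–Bb, so C is the root (a C minor seventh chord).

C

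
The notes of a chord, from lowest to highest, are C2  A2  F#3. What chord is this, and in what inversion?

Reducing to letter names: C, A, F#. These stack in thirds as F#–A–C — an F# diminished triad.
C is the fifth of F# diminished; fifth in the bass means second inversion (figured bass 6/4).

F# diminished, second inversion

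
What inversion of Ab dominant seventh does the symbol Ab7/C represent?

Ab7/C means Ab dominant seventh with C in the bass. C is the third of Ab dominant seventh (Ab–C–Eb–Gb), so this is first inversion.

first inversion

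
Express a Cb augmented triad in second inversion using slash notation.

Cbaug/G

Second inversion of Cb augmented has the fifth (G) in the bass. As a slash chord: Cbaug/G.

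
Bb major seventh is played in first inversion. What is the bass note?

The third of Bb major seventh (Bb–D–F–A) is D; that is the bass in first inversion.

D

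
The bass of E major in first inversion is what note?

In first inversion the third is lowest. For E major (E–G#–B) that is G#.

G#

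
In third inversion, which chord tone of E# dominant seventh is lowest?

The seventh of E# dominant seventh (E#–G##–B#–D#) is D#; that is the bass in third inversion.

D#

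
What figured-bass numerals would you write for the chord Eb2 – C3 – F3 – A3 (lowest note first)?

The notes Eb, C, F, A stack in thirds as F–A–C–Eb — an F dominant seventh chord. The bass Eb is the seventh, so this is third inversion: figured 4/2.

4/2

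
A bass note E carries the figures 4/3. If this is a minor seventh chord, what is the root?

The figures 4/3 mean the fifth of the chord is in the bass. If E is the fifth of a minor seventh chord, the root is A (chord tones A–C–E–G).

A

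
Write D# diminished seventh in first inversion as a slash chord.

First inversion of D# diminished seventh has the third (F#) in the bass. As a slash chord: D#dim7/F#.

D#dim7/F#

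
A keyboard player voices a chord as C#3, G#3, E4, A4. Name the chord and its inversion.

The pitch classes C#, G#, E, A arrange in thirds as A–C#–E–G#: an A major seventh chord.
With the third (C#) in the bass, the chord is in first inversion (figured bass 6/5).

A major seventh, first inversion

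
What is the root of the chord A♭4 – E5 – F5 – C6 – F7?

F

Reordering Ab, E, F, C into stacked thirds gives F–Ab–C–E; the bottom of that stack, F, is the root.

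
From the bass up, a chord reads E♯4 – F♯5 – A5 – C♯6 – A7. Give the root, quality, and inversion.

F# minor-major seventh, third inversion

The pitch classes E#, F#, A, C# arrange in thirds as F#–A–C#–E#: an F# minor-major seventh chord.
The lowest note is E#, the seventh of the chord, so this is third inversion (figured bass 4/2).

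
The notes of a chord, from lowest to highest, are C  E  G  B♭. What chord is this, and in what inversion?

C dominant seventh, root position

The distinct note names are C, E, G, Bb. Stacked in thirds they read C–E–G–Bb, which is a dominant seventh chord on C.
The lowest note is C, the root of the chord, so this is root position (figured bass 7).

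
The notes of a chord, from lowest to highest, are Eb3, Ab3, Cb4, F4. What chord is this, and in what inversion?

The pitch classes Eb, Ab, Cb, F arrange in thirds as F–Ab–Cb–Eb: an F half-diminished seventh chord.
Eb is the seventh of F half-diminished seventh; seventh in the bass means third inversion (figured bass 4/2).

F half-diminished seventh, third inversion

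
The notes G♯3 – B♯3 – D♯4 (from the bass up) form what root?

The distinct letter names are G#, B#, D#. Arranged as a stack of thirds they read G#–B#–D#, so G# is the root (a G# major triad).

G#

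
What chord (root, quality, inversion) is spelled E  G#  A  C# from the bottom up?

A major seventh, second inversion

Reducing to letter names: E, G#, A, C#. These stack in thirds as A–C#–E–G# — an A major seventh chord.
E is the fifth of A major seventh; fifth in the bass means second inversion (figured bass 4/3).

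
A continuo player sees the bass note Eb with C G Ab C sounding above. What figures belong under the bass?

4/3

The notes Eb, C, G, Ab stack in thirds as Ab–C–Eb–G — an Ab major seventh chord. The bass Eb is the fifth, so this is second inversion: figured 4/3.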